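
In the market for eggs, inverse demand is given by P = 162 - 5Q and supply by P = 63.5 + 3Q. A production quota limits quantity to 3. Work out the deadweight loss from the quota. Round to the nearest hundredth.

346.89

Unrestricted equilibrium: Q* = (162 - 63.5)/(5 + 3) = 12.3125.
At Q = 3 the demand price is 162 - 5(3) = 147 and the supply price is 63.5 + 3(3) = 72.5.
Deadweight loss is the triangle between the curves from 3 to 12.3125: (1/2)(147 - 72.5)(12.3125 - 3) = 346.8906.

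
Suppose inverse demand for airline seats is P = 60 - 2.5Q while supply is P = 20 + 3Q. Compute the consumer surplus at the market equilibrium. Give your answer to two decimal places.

Equilibrium: 60 - 2.5Q = 20 + 3Q, so Q* = 7.2727 and P* = 41.8182.
The demand choke price is 60, so CS = (1/2)(Q*)(60 - P*) = (1/2)(7.2727)(18.1818) = 66.1157.

66.12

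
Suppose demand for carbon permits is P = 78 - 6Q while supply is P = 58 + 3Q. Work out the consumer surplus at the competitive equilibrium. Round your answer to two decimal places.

14.81

Setting demand equal to supply, 20 = 9Q, so Q* = 2.2222 and P* = 64.6667.
CS is the area between the demand curve and P* from 0 to Q*: (1/2)(2.2222)(13.3333) = 14.8148.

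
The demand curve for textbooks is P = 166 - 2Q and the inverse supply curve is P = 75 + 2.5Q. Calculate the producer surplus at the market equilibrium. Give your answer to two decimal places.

Set 166 - 2Q = 75 + 2.5Q, which gives 91 = 4.5Q, so Q* = 20.2222 and P* = 166 - 2(20.2222) = 125.5556.
The supply curve's price intercept is 75, so PS = (1/2)(Q*)(P* - 75) = (1/2)(20.2222)(50.5556) = 511.1728.

511.17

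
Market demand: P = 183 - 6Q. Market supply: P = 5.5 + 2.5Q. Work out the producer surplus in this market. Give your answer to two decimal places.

Set 183 - 6Q = 5.5 + 2.5Q, which gives 177.5 = 8.5Q, so Q* = 20.8824 and P* = 183 - 6(20.8824) = 57.7059.
Producer surplus is the triangle above supply below P*: (1/2)(20.8824)(57.7059 - 5.5) = (1/2)(20.8824)(52.2059) = 545.0908.

545.09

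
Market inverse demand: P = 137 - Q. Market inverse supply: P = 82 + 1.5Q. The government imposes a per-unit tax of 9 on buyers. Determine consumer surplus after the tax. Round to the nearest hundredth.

Without the tax, 137 - Q = 82 + 1.5Q so Q* = 22 and P* = 115.
With the tax, buyers' net willingness to pay falls by 9: (137 - 9) - Q = 82 + 1.5Q, so Q_t = 18.4. Buyers pay P_b = 118.6; sellers receive P_s = P_b - 9 = 109.6.
Consumer surplus is the triangle under demand above P_b: (1/2)(18.4)(137 - 118.6) = 169.28.

169.28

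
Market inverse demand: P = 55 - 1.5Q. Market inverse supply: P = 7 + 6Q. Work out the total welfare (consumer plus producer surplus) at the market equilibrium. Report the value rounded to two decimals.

153.60

Set 55 - 1.5Q = 7 + 6Q, which gives 48 = 7.5Q, so Q* = 6.4 and P* = 55 - 1.5(6.4) = 45.4.
CS = (1/2)(6.4)(9.6) = 30.72 and PS = (1/2)(6.4)(38.4) = 122.88, so total surplus = 153.6.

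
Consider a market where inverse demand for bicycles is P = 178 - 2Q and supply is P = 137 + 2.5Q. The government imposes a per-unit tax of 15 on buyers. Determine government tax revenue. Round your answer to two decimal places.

86.67

Pre-tax equilibrium: 178 - 2Q = 137 + 2.5Q gives Q* = 9.1111, P* = 159.7778.
With the tax, buyers' net willingness to pay falls by 15: (178 - 15) - 2Q = 137 + 2.5Q, so Q_t = 5.7778. Buyers pay P_b = 166.4444; sellers receive P_s = P_b - 15 = 151.4444.
Tax revenue = t x Q_t = 15 x 5.7778 = 86.6667.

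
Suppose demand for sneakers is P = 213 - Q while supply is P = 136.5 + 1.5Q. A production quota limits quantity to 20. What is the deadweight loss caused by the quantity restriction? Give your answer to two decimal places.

Unrestricted equilibrium: Q* = (213 - 136.5)/(1 + 1.5) = 30.6.
At Q = 20 the demand price is 213 - (20) = 193 and the supply price is 136.5 + 1.5(20) = 166.5.
Deadweight loss is the triangle between the curves from 20 to 30.6: (1/2)(193 - 166.5)(30.6 - 20) = 140.45.

140.45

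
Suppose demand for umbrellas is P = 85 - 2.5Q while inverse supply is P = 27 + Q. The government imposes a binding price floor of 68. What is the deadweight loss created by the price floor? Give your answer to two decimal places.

167.09

Free-market equilibrium: 85 - 2.5Q = 27 + Q gives Q* = 16.5714, P* = 43.5714.
At P = 68, buyers demand (85 - 68)/2.5 = 6.8 while sellers would supply more, so the quantity traded is 6.8 at price 68.
At Q = 6.8 the demand price is 68 and the supply price is 33.8. Deadweight loss is the triangle between the curves from 6.8 to 16.5714: (1/2)(68 - 33.8)(16.5714 - 6.8) = 167.0914.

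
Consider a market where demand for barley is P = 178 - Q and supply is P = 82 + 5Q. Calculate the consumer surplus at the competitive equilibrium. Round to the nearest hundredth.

128.00

Set 178 - Q = 82 + 5Q, which gives 96 = 6Q, so Q* = 16 and P* = 178 - (16) = 162.
The demand choke price is 178, so CS = (1/2)(Q*)(178 - P*) = (1/2)(16)(16) = 128.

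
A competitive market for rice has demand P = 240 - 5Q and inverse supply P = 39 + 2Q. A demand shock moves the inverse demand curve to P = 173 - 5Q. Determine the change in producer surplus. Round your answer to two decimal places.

-458.06

Initial equilibrium: Q_0 = 28.7143, P_0 = 96.4286; CS_0 = (1/2)(28.7143)(143.5714) = 2061.2755, PS_0 = (1/2)(28.7143)(57.4286) = 824.5102.
New equilibrium: 173 - 5Q = 39 + 2Q gives Q_1 = 19.1429, P_1 = 77.2857; CS_1 = 916.1224, PS_1 = 366.449.
Change in producer surplus = 366.449 - 824.5102 = -458.0612.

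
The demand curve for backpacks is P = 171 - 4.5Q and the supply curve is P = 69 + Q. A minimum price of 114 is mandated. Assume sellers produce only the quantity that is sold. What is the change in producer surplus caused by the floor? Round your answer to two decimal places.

Without the control, 171 - 4.5Q = 69 + Q so Q* = 18.5455 and P* = 87.5455.
At the floor price 114, quantity demanded is (171 - 114)/4.5 = 12.6667; demand is the short side, so Q = 12.6667 trades at P = 114.
PS goes from (1/2)(18.5455)(18.5455) = 171.9669 to 489.7778 (computed as (114 - 69)(12.6667) - (1/2)(1)(12.6667)^2), a change of 317.8108.

317.81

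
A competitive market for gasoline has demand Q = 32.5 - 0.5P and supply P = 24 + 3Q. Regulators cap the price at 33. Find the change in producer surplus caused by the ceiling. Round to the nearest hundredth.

Rewriting demand in inverse form: P = 65 - 2Q.
Without the control, 65 - 2Q = 24 + 3Q so Q* = 8.2 and P* = 48.6.
At the ceiling price 33, quantity supplied is (33 - 24)/3 = 3; supply is the short side, so Q = 3 trades at P = 33.
PS goes from (1/2)(8.2)(24.6) = 100.86 to 13.5 (computed as (33 - 24)(3) - (1/2)(3)(3)^2), a change of -87.36.

-87.36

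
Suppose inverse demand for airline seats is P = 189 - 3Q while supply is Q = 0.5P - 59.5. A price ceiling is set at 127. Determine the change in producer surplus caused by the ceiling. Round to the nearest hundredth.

Rewriting supply in inverse form: P = 119 + 2Q.
Free-market equilibrium: 189 - 3Q = 119 + 2Q gives Q* = 14, P* = 147.
At P = 127, sellers supply (127 - 119)/2 = 4 while buyers want more, so the quantity traded is 4 at price 127.
PS goes from (1/2)(14)(28) = 196 to 16 (computed as (127 - 119)(4) - (1/2)(2)(4)^2), a change of -180.

-180.00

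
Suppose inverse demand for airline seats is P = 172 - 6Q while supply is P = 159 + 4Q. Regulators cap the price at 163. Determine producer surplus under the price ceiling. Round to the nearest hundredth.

2.00

Free-market equilibrium: 172 - 6Q = 159 + 4Q gives Q* = 1.3, P* = 164.2.
At the ceiling price 163, quantity supplied is (163 - 159)/4 = 1; supply is the short side, so Q = 1 trades at P = 163.
PS is the triangle above supply below 163: (1/2)(1)(163 - 159) = 2.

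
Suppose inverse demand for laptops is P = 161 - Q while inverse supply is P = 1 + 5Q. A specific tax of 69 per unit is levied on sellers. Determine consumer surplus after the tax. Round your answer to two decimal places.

115.01

Without the tax, 161 - Q = 1 + 5Q so Q* = 26.6667 and P* = 134.3333.
With the tax, sellers need 69 more per unit: 161 - Q = 1 + 5Q + 69, so Q_t = 15.1667. Buyers pay P_b = 145.8333; sellers receive P_s = P_b - 69 = 76.8333.
CS = (1/2)(Q_t)(161 - P_b) = (1/2)(15.1667)(15.1667) = 115.0139.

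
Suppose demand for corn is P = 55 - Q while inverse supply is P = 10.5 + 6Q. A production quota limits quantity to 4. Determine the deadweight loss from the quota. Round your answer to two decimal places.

Unrestricted equilibrium: Q* = (55 - 10.5)/(1 + 6) = 6.3571.
At Q = 4 the demand price is 55 - (4) = 51 and the supply price is 10.5 + 6(4) = 34.5.
DWL = (1/2)(gap between curves at 4) x (Q* - 4) = (1/2)(16.5)(2.3571) = 19.4464.

19.45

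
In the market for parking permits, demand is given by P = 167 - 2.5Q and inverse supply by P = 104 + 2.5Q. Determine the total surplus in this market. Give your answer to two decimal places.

Equilibrium: 167 - 2.5Q = 104 + 2.5Q, so Q* = 12.6 and P* = 135.5.
Total surplus is the full triangle between the curves from 0 to Q*: (1/2)(12.6)(167 - 104) = 396.9.

396.90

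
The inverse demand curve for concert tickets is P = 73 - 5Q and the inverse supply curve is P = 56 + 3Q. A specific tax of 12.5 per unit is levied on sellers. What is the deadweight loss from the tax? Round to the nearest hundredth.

9.77

Pre-tax equilibrium: 73 - 5Q = 56 + 3Q gives Q* = 2.125, P* = 62.375.
A tax on sellers shifts supply up by 12.5: 73 - 5Q = 56 + 3Q + 12.5, so Q_t = 0.5625. Buyers pay P_b = 70.1875; sellers receive P_s = P_b - 12.5 = 57.6875.
The welfare triangle lost has base Q* - Q_t = 1.5625 and height t = 12.5, so DWL = (1/2)(1.5625)(12.5) = 9.7656.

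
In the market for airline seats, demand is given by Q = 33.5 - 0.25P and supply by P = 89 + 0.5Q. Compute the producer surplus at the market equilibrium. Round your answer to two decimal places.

Rewriting demand in inverse form: P = 134 - 4Q.
Equilibrium: 134 - 4Q = 89 + 0.5Q, so Q* = 10 and P* = 94.
Producer surplus is the triangle above supply below P*: (1/2)(10)(94 - 89) = (1/2)(10)(5) = 25.

25.00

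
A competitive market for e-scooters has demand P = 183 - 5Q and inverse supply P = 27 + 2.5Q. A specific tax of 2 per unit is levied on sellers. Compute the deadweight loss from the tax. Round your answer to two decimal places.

0.27

Pre-tax equilibrium: 183 - 5Q = 27 + 2.5Q gives Q* = 20.8, P* = 79.
A tax on sellers shifts supply up by 2: 183 - 5Q = 27 + 2.5Q + 2, so Q_t = 20.5333. Buyers pay P_b = 80.3333; sellers receive P_s = P_b - 2 = 78.3333.
The welfare triangle lost has base Q* - Q_t = 0.2667 and height t = 2, so DWL = (1/2)(0.2667)(2) = 0.2667.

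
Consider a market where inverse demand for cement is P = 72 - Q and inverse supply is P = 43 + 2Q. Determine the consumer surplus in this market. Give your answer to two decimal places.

46.72

Set 72 - Q = 43 + 2Q, which gives 29 = 3Q, so Q* = 9.6667 and P* = 72 - (9.6667) = 62.3333.
CS is the area between the demand curve and P* from 0 to Q*: (1/2)(9.6667)(9.6667) = 46.7222.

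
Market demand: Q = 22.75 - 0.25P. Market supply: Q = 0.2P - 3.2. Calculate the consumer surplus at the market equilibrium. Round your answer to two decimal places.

Rewriting demand in inverse form: P = 91 - 4Q.
Rewriting supply in inverse form: P = 16 + 5Q.
Setting demand equal to supply, 75 = 9Q, so Q* = 8.3333 and P* = 57.6667.
CS is the area between the demand curve and P* from 0 to Q*: (1/2)(8.3333)(33.3333) = 138.8889.

138.89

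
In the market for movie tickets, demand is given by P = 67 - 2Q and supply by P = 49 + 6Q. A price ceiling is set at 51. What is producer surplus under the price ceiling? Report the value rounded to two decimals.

0.33

Without the control, 67 - 2Q = 49 + 6Q so Q* = 2.25 and P* = 62.5.
At P = 51, sellers supply (51 - 49)/6 = 0.3333 while buyers want more, so the quantity traded is 0.3333 at price 51.
PS is the triangle above supply below 51: (1/2)(0.3333)(51 - 49) = 0.3333.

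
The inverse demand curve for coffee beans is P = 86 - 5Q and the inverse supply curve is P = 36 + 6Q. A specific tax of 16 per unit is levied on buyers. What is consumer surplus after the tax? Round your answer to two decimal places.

23.88

Pre-tax equilibrium: 86 - 5Q = 36 + 6Q gives Q* = 4.5455, P* = 63.2727.
With the tax, buyers' net willingness to pay falls by 16: (86 - 16) - 5Q = 36 + 6Q, so Q_t = 3.0909. Buyers pay P_b = 70.5455; sellers receive P_s = P_b - 16 = 54.5455.
CS = (1/2)(Q_t)(86 - P_b) = (1/2)(3.0909)(15.4545) = 23.8843.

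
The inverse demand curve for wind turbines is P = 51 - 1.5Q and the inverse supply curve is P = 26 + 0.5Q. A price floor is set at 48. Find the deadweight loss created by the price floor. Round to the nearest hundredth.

110.25

Free-market equilibrium: 51 - 1.5Q = 26 + 0.5Q gives Q* = 12.5, P* = 32.25.
At P = 48, buyers demand (51 - 48)/1.5 = 2 while sellers would supply more, so the quantity traded is 2 at price 48.
The lost-trades triangle has base Q* - 2 = 10.5 and height equal to the gap between the curves at Q = 2, which is 48 - 27 = 21. DWL = (1/2)(10.5)(21) = 110.25.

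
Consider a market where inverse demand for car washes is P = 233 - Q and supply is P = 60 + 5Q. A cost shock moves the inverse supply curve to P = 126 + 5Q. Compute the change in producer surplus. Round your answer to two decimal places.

Initial equilibrium: Q_0 = 28.8333, P_0 = 204.1667; CS_0 = (1/2)(28.8333)(28.8333) = 415.6806, PS_0 = (1/2)(28.8333)(144.1667) = 2078.4028.
New equilibrium: 233 - Q = 126 + 5Q gives Q_1 = 17.8333, P_1 = 215.1667; CS_1 = 159.0139, PS_1 = 795.0694.
Change in producer surplus = 795.0694 - 2078.4028 = -1283.3333.

-1283.33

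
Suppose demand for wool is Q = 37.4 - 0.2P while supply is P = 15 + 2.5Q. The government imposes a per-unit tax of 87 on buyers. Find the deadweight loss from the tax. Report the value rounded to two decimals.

504.60

Rewriting demand in inverse form: P = 187 - 5Q.
Without the tax, 187 - 5Q = 15 + 2.5Q so Q* = 22.9333 and P* = 72.3333.
With the tax, buyers' net willingness to pay falls by 87: (187 - 87) - 5Q = 15 + 2.5Q, so Q_t = 11.3333. Buyers pay P_b = 130.3333; sellers receive P_s = P_b - 87 = 43.3333.
Deadweight loss is the triangle between the curves from Q_t to Q*: (1/2)(22.9333 - 11.3333)(87) = 504.6.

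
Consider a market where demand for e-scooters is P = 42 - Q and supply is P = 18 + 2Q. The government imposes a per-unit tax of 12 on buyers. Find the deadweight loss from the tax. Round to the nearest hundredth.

Without the tax, 42 - Q = 18 + 2Q so Q* = 8 and P* = 34.
With the tax, buyers' net willingness to pay falls by 12: (42 - 12) - Q = 18 + 2Q, so Q_t = 4. Buyers pay P_b = 38; sellers receive P_s = P_b - 12 = 26.
The welfare triangle lost has base Q* - Q_t = 4 and height t = 12, so DWL = (1/2)(4)(12) = 24.

24.00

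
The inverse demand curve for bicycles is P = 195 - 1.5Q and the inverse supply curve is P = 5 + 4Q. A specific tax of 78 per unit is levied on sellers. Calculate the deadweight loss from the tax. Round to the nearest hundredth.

553.09

Pre-tax equilibrium: 195 - 1.5Q = 5 + 4Q gives Q* = 34.5455, P* = 143.1818.
A tax on sellers shifts supply up by 78: 195 - 1.5Q = 5 + 4Q + 78, so Q_t = 20.3636. Buyers pay P_b = 164.4545; sellers receive P_s = P_b - 78 = 86.4545.
The welfare triangle lost has base Q* - Q_t = 14.1818 and height t = 78, so DWL = (1/2)(14.1818)(78) = 553.0909.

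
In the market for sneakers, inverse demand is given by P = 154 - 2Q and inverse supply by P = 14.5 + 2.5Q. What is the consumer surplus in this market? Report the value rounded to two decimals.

961.00

Equilibrium: 154 - 2Q = 14.5 + 2.5Q, so Q* = 31 and P* = 92.
Consumer surplus is the triangle under demand above P*: (1/2)(31)(154 - 92) = (1/2)(31)(62) = 961.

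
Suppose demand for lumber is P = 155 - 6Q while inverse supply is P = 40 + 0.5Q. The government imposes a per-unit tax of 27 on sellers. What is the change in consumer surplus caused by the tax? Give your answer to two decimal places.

-389.18

Without the tax, 155 - 6Q = 40 + 0.5Q so Q* = 17.6923 and P* = 48.8462.
A tax on sellers shifts supply up by 27: 155 - 6Q = 40 + 0.5Q + 27, so Q_t = 13.5385. Buyers pay P_b = 73.7692; sellers receive P_s = P_b - 27 = 46.7692.
CS falls from (1/2)(17.6923)(106.1538) = 939.0533 to (1/2)(13.5385)(81.2308) = 549.8698, a change of -389.1834.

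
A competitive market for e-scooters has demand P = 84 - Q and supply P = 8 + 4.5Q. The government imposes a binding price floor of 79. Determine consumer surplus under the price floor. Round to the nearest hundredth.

Without the control, 84 - Q = 8 + 4.5Q so Q* = 13.8182 and P* = 70.1818.
At the floor price 79, quantity demanded is (84 - 79)/1 = 5; demand is the short side, so Q = 5 trades at P = 79.
CS is the triangle under demand above 79: (1/2)(5)(84 - 79) = 12.5.

12.50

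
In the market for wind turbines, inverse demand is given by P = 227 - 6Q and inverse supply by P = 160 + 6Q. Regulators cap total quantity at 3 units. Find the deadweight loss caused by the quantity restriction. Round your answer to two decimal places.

40.04

Without the quota, 227 - 6Q = 160 + 6Q gives Q* = 5.5833.
At Q = 3 the demand price is 227 - 6(3) = 209 and the supply price is 160 + 6(3) = 178.
DWL = (1/2)(gap between curves at 3) x (Q* - 3) = (1/2)(31)(2.5833) = 40.0417.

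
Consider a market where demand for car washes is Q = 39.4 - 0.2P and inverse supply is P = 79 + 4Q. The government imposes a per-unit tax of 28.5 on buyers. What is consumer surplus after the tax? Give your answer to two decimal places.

247.23

Rewriting demand in inverse form: P = 197 - 5Q.
Without the tax, 197 - 5Q = 79 + 4Q so Q* = 13.1111 and P* = 131.4444.
With the tax, buyers' net willingness to pay falls by 28.5: (197 - 28.5) - 5Q = 79 + 4Q, so Q_t = 9.9444. Buyers pay P_b = 147.2778; sellers receive P_s = P_b - 28.5 = 118.7778.
Consumer surplus is the triangle under demand above P_b: (1/2)(9.9444)(197 - 147.2778) = 247.2299.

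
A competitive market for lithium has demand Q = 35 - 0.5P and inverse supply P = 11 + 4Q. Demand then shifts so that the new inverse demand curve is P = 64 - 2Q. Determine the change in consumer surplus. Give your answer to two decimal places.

Rewriting demand in inverse form: P = 70 - 2Q.
Initial equilibrium: Q_0 = 9.8333, P_0 = 50.3333; CS_0 = (1/2)(9.8333)(19.6667) = 96.6944, PS_0 = (1/2)(9.8333)(39.3333) = 193.3889.
New equilibrium: 64 - 2Q = 11 + 4Q gives Q_1 = 8.8333, P_1 = 46.3333; CS_1 = 78.0278, PS_1 = 156.0556.
Change in consumer surplus = 78.0278 - 96.6944 = -18.6667.

-18.67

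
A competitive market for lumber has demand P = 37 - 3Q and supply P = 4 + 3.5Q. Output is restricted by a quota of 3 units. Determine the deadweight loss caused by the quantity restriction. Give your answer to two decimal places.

Unrestricted equilibrium: Q* = (37 - 4)/(3 + 3.5) = 5.0769.
At Q = 3 the demand price is 37 - 3(3) = 28 and the supply price is 4 + 3.5(3) = 14.5.
DWL = (1/2)(gap between curves at 3) x (Q* - 3) = (1/2)(13.5)(2.0769) = 14.0192.

14.02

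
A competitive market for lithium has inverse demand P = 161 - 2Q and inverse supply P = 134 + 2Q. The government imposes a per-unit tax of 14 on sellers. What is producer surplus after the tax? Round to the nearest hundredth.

Pre-tax equilibrium: 161 - 2Q = 134 + 2Q gives Q* = 6.75, P* = 147.5.
With the tax, sellers need 14 more per unit: 161 - 2Q = 134 + 2Q + 14, so Q_t = 3.25. Buyers pay P_b = 154.5; sellers receive P_s = P_b - 14 = 140.5.
PS = (1/2)(Q_t)(P_s - 134) = (1/2)(3.25)(6.5) = 10.5625.

10.56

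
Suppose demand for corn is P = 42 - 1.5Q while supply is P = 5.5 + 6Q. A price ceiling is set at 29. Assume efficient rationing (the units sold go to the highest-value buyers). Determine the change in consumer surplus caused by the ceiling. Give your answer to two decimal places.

21.65

Free-market equilibrium: 42 - 1.5Q = 5.5 + 6Q gives Q* = 4.8667, P* = 34.7.
At the ceiling price 29, quantity supplied is (29 - 5.5)/6 = 3.9167; supply is the short side, so Q = 3.9167 trades at P = 29.
CS goes from (1/2)(4.8667)(7.3) = 17.7633 to 39.4115 (computed as (42 - 29)(3.9167) - (1/2)(1.5)(3.9167)^2), a change of 21.6481.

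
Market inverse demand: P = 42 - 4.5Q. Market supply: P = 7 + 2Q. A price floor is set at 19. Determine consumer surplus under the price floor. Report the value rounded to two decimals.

58.78

Free-market equilibrium: 42 - 4.5Q = 7 + 2Q gives Q* = 5.3846, P* = 17.7692.
At P = 19, buyers demand (42 - 19)/4.5 = 5.1111 while sellers would supply more, so the quantity traded is 5.1111 at price 19.
CS is the triangle under demand above 19: (1/2)(5.1111)(42 - 19) = 58.7778.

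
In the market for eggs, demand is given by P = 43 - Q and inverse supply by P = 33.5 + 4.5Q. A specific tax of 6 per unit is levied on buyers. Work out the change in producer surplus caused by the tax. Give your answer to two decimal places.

-5.80

Without the tax, 43 - Q = 33.5 + 4.5Q so Q* = 1.7273 and P* = 41.2727.
A tax on buyers shifts demand down by 6: (43 - 6) - Q = 33.5 + 4.5Q, so Q_t = 0.6364. Buyers pay P_b = 42.3636; sellers receive P_s = P_b - 6 = 36.3636.
Producers lose the trapezoid between P_s and P* out to Q_t plus the triangle from Q_t to Q*: change in PS = 0.9112 - 6.7128 = -5.8017.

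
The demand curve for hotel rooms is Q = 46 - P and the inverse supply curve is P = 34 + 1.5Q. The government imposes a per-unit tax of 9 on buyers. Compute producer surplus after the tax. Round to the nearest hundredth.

Rewriting demand in inverse form: P = 46 - Q.
Without the tax, 46 - Q = 34 + 1.5Q so Q* = 4.8 and P* = 41.2.
With the tax, buyers' net willingness to pay falls by 9: (46 - 9) - Q = 34 + 1.5Q, so Q_t = 1.2. Buyers pay P_b = 44.8; sellers receive P_s = P_b - 9 = 35.8.
Producer surplus is the triangle above supply below P_s: (1/2)(1.2)(35.8 - 34) = 1.08.

1.08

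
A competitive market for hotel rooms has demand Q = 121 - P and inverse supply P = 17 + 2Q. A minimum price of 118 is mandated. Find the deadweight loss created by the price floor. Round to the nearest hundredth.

Rewriting demand in inverse form: P = 121 - Q.
Free-market equilibrium: 121 - Q = 17 + 2Q gives Q* = 34.6667, P* = 86.3333.
At the floor price 118, quantity demanded is (121 - 118)/1 = 3; demand is the short side, so Q = 3 trades at P = 118.
At Q = 3 the demand price is 118 and the supply price is 23. Deadweight loss is the triangle between the curves from 3 to 34.6667: (1/2)(118 - 23)(34.6667 - 3) = 1504.1667.

1504.17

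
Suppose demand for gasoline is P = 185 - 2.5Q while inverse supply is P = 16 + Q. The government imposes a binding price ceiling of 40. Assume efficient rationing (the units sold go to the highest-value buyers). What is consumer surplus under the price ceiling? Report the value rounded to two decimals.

Free-market equilibrium: 185 - 2.5Q = 16 + Q gives Q* = 48.2857, P* = 64.2857.
At P = 40, sellers supply (40 - 16)/1 = 24 while buyers want more, so the quantity traded is 24 at price 40.
The demand price at Q = 24 is 125. CS is the trapezoid between demand and 40 over [0, 24]: (1/2)[(185 - 40) + (125 - 40)](24) = 2760.

2760.00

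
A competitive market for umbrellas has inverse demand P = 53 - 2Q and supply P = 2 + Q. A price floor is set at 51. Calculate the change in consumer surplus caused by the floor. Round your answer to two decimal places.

-288.00

Free-market equilibrium: 53 - 2Q = 2 + Q gives Q* = 17, P* = 19.
At the floor price 51, quantity demanded is (53 - 51)/2 = 1; demand is the short side, so Q = 1 trades at P = 51.
CS goes from (1/2)(17)(34) = 289 to 1 (computed as (53 - 51)(1) - (1/2)(2)(1)^2), a change of -288.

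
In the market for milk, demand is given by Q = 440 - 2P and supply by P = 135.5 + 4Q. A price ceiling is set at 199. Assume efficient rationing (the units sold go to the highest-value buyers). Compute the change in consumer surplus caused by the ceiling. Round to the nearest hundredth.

182.22

Rewriting demand in inverse form: P = 220 - 0.5Q.
Free-market equilibrium: 220 - 0.5Q = 135.5 + 4Q gives Q* = 18.7778, P* = 210.6111.
At P = 199, sellers supply (199 - 135.5)/4 = 15.875 while buyers want more, so the quantity traded is 15.875 at price 199.
CS goes from (1/2)(18.7778)(9.3889) = 88.1512 to 270.3711 (computed as (220 - 199)(15.875) - (1/2)(0.5)(15.875)^2), a change of 182.2199.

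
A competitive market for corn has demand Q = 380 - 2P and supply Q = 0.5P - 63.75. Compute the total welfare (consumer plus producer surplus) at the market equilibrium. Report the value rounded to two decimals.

781.25

Rewriting demand in inverse form: P = 190 - 0.5Q.
Rewriting supply in inverse form: P = 127.5 + 2Q.
Setting demand equal to supply, 62.5 = 2.5Q, so Q* = 25 and P* = 177.5.
CS = (1/2)(25)(12.5) = 156.25 and PS = (1/2)(25)(50) = 625, so total surplus = 781.25.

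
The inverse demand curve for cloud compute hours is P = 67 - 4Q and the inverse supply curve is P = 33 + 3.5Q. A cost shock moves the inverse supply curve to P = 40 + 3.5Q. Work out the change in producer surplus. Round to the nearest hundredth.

Initial equilibrium: Q_0 = 4.5333, P_0 = 48.8667; CS_0 = (1/2)(4.5333)(18.1333) = 41.1022, PS_0 = (1/2)(4.5333)(15.8667) = 35.9644.
New equilibrium: 67 - 4Q = 40 + 3.5Q gives Q_1 = 3.6, P_1 = 52.6; CS_1 = 25.92, PS_1 = 22.68.
Change in producer surplus = 22.68 - 35.9644 = -13.2844.

-13.28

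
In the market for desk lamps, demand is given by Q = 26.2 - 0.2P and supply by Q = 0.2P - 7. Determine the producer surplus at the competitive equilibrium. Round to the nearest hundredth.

Rewriting demand in inverse form: P = 131 - 5Q.
Rewriting supply in inverse form: P = 35 + 5Q.
Equilibrium: 131 - 5Q = 35 + 5Q, so Q* = 9.6 and P* = 83.
PS is the area between P* and the supply curve from 0 to Q*: (1/2)(9.6)(48) = 230.4.

230.40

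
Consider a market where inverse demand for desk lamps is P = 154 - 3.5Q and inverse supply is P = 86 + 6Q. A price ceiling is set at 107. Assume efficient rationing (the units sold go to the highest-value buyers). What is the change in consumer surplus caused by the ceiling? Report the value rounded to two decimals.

Without the control, 154 - 3.5Q = 86 + 6Q so Q* = 7.1579 and P* = 128.9474.
At P = 107, sellers supply (107 - 86)/6 = 3.5 while buyers want more, so the quantity traded is 3.5 at price 107.
CS goes from (1/2)(7.1579)(25.0526) = 89.662 to 143.0625 (computed as (154 - 107)(3.5) - (1/2)(3.5)(3.5)^2), a change of 53.4005.

53.40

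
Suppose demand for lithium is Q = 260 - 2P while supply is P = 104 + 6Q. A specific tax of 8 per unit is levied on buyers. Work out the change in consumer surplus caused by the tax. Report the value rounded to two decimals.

-2.08

Rewriting demand in inverse form: P = 130 - 0.5Q.
Pre-tax equilibrium: 130 - 0.5Q = 104 + 6Q gives Q* = 4, P* = 128.
With the tax, buyers' net willingness to pay falls by 8: (130 - 8) - 0.5Q = 104 + 6Q, so Q_t = 2.7692. Buyers pay P_b = 128.6154; sellers receive P_s = P_b - 8 = 120.6154.
CS falls from (1/2)(4)(2) = 4 to (1/2)(2.7692)(1.3846) = 1.9172, a change of -2.0828.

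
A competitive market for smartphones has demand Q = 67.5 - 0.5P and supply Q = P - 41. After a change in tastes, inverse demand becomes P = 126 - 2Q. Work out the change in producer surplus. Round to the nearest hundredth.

-89.50

Rewriting demand in inverse form: P = 135 - 2Q.
Rewriting supply in inverse form: P = 41 + Q.
Initial equilibrium: Q_0 = 31.3333, P_0 = 72.3333; CS_0 = (1/2)(31.3333)(62.6667) = 981.7778, PS_0 = (1/2)(31.3333)(31.3333) = 490.8889.
New equilibrium: 126 - 2Q = 41 + Q gives Q_1 = 28.3333, P_1 = 69.3333; CS_1 = 802.7778, PS_1 = 401.3889.
Change in producer surplus = 401.3889 - 490.8889 = -89.5.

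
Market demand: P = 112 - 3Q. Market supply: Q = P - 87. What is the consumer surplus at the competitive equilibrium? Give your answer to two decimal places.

58.59

Rewriting supply in inverse form: P = 87 + Q.
Equilibrium: 112 - 3Q = 87 + Q, so Q* = 6.25 and P* = 93.25.
CS is the area between the demand curve and P* from 0 to Q*: (1/2)(6.25)(18.75) = 58.5938.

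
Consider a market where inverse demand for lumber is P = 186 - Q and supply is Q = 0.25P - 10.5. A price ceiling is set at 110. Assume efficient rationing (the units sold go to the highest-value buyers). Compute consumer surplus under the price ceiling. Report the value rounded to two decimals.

Rewriting supply in inverse form: P = 42 + 4Q.
Without the control, 186 - Q = 42 + 4Q so Q* = 28.8 and P* = 157.2.
At the ceiling price 110, quantity supplied is (110 - 42)/4 = 17; supply is the short side, so Q = 17 trades at P = 110.
The demand price at Q = 17 is 169. CS is the trapezoid between demand and 110 over [0, 17]: (1/2)[(186 - 110) + (169 - 110)](17) = 1147.5.

1147.50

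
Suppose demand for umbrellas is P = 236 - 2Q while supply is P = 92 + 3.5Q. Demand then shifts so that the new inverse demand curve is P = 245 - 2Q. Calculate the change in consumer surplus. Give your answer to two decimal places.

88.36

Initial equilibrium: Q_0 = 26.1818, P_0 = 183.6364; CS_0 = (1/2)(26.1818)(52.3636) = 685.4876, PS_0 = (1/2)(26.1818)(91.6364) = 1199.6033.
New equilibrium: 245 - 2Q = 92 + 3.5Q gives Q_1 = 27.8182, P_1 = 189.3636; CS_1 = 773.8512, PS_1 = 1354.2397.
Change in consumer surplus = 773.8512 - 685.4876 = 88.3636.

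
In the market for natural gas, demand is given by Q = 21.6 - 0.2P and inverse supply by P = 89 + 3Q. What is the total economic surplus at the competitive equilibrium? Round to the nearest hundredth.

22.56

Rewriting demand in inverse form: P = 108 - 5Q.
Equilibrium: 108 - 5Q = 89 + 3Q, so Q* = 2.375 and P* = 96.125.
CS = (1/2)(2.375)(11.875) = 14.1016 and PS = (1/2)(2.375)(7.125) = 8.4609, so total surplus = 22.5625.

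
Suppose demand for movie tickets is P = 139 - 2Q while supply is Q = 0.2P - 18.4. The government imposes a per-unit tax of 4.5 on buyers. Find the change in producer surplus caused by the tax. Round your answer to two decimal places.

-20.55

Rewriting supply in inverse form: P = 92 + 5Q.
Pre-tax equilibrium: 139 - 2Q = 92 + 5Q gives Q* = 6.7143, P* = 125.5714.
A tax on buyers shifts demand down by 4.5: (139 - 4.5) - 2Q = 92 + 5Q, so Q_t = 6.0714. Buyers pay P_b = 126.8571; sellers receive P_s = P_b - 4.5 = 122.3571.
Producers lose the trapezoid between P_s and P* out to Q_t plus the triangle from Q_t to Q*: change in PS = 92.1556 - 112.7041 = -20.5485.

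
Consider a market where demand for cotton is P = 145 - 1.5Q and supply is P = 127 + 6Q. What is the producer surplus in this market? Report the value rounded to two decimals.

Setting demand equal to supply, 18 = 7.5Q, so Q* = 2.4 and P* = 141.4.
Producer surplus is the triangle above supply below P*: (1/2)(2.4)(141.4 - 127) = (1/2)(2.4)(14.4) = 17.28.

17.28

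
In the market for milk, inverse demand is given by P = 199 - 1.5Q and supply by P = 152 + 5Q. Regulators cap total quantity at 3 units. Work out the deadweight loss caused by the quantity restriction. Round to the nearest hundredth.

58.17

Unrestricted equilibrium: Q* = (199 - 152)/(1.5 + 5) = 7.2308.
At Q = 3 the demand price is 199 - 1.5(3) = 194.5 and the supply price is 152 + 5(3) = 167.
Deadweight loss is the triangle between the curves from 3 to 7.2308: (1/2)(194.5 - 167)(7.2308 - 3) = 58.1731.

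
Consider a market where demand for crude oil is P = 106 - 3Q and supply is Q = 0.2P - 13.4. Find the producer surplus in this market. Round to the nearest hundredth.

Rewriting supply in inverse form: P = 67 + 5Q.
Setting demand equal to supply, 39 = 8Q, so Q* = 4.875 and P* = 91.375.
PS is the area between P* and the supply curve from 0 to Q*: (1/2)(4.875)(24.375) = 59.4141.

59.41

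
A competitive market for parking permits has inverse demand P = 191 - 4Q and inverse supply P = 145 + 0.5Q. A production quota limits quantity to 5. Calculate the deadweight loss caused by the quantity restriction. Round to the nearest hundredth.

Without the quota, 191 - 4Q = 145 + 0.5Q gives Q* = 10.2222.
At Q = 5 the demand price is 191 - 4(5) = 171 and the supply price is 145 + 0.5(5) = 147.5.
DWL = (1/2)(gap between curves at 5) x (Q* - 5) = (1/2)(23.5)(5.2222) = 61.3611.

61.36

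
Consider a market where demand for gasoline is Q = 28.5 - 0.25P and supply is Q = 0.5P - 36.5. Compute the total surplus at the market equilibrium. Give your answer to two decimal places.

140.08

Rewriting demand in inverse form: P = 114 - 4Q.
Rewriting supply in inverse form: P = 73 + 2Q.
Setting demand equal to supply, 41 = 6Q, so Q* = 6.8333 and P* = 86.6667.
Total surplus is the full triangle between the curves from 0 to Q*: (1/2)(6.8333)(114 - 73) = 140.0833.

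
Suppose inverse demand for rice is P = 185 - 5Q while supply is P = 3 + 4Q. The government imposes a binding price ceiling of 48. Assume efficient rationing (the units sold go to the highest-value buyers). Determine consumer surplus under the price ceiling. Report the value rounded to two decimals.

1224.84

Free-market equilibrium: 185 - 5Q = 3 + 4Q gives Q* = 20.2222, P* = 83.8889.
At P = 48, sellers supply (48 - 3)/4 = 11.25 while buyers want more, so the quantity traded is 11.25 at price 48.
The demand price at Q = 11.25 is 128.75. CS is the trapezoid between demand and 48 over [0, 11.25]: (1/2)[(185 - 48) + (128.75 - 48)](11.25) = 1224.8438.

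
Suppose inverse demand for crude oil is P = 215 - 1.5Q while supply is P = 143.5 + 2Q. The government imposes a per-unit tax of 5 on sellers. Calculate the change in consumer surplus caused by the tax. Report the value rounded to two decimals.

-42.24

Without the tax, 215 - 1.5Q = 143.5 + 2Q so Q* = 20.4286 and P* = 184.3571.
A tax on sellers shifts supply up by 5: 215 - 1.5Q = 143.5 + 2Q + 5, so Q_t = 19. Buyers pay P_b = 186.5; sellers receive P_s = P_b - 5 = 181.5.
Consumers lose the trapezoid between P* and P_b out to Q_t plus the triangle from Q_t to Q*: change in CS = 270.75 - 312.9949 = -42.2449.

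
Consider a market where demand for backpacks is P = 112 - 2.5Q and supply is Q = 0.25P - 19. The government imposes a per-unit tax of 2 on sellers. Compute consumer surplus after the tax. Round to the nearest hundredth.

34.20

Rewriting supply in inverse form: P = 76 + 4Q.
Pre-tax equilibrium: 112 - 2.5Q = 76 + 4Q gives Q* = 5.5385, P* = 98.1538.
With the tax, sellers need 2 more per unit: 112 - 2.5Q = 76 + 4Q + 2, so Q_t = 5.2308. Buyers pay P_b = 98.9231; sellers receive P_s = P_b - 2 = 96.9231.
CS = (1/2)(Q_t)(112 - P_b) = (1/2)(5.2308)(13.0769) = 34.2012.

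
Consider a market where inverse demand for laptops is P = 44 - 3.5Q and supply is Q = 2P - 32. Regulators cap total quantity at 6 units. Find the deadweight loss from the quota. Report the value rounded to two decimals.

2.00

Rewriting supply in inverse form: P = 16 + 0.5Q.
Unrestricted equilibrium: Q* = (44 - 16)/(3.5 + 0.5) = 7.
At Q = 6 the demand price is 44 - 3.5(6) = 23 and the supply price is 16 + 0.5(6) = 19.
DWL = (1/2)(gap between curves at 6) x (Q* - 6) = (1/2)(4)(1) = 2.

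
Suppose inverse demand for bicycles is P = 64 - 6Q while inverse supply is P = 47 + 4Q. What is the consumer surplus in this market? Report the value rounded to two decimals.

8.67

Set 64 - 6Q = 47 + 4Q, which gives 17 = 10Q, so Q* = 1.7 and P* = 64 - 6(1.7) = 53.8.
The demand choke price is 64, so CS = (1/2)(Q*)(64 - P*) = (1/2)(1.7)(10.2) = 8.67.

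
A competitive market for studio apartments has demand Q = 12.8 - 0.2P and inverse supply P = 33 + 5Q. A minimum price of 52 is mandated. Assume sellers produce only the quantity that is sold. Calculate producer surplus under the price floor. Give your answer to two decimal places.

Rewriting demand in inverse form: P = 64 - 5Q.
Free-market equilibrium: 64 - 5Q = 33 + 5Q gives Q* = 3.1, P* = 48.5.
At the floor price 52, quantity demanded is (64 - 52)/5 = 2.4; demand is the short side, so Q = 2.4 trades at P = 52.
The supply price at Q = 2.4 is 45. PS is the trapezoid between 52 and supply over [0, 2.4]: (1/2)[(52 - 33) + (52 - 45)](2.4) = 31.2.

31.20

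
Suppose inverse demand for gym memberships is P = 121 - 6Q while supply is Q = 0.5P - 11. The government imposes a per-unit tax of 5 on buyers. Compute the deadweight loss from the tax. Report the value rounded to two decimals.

1.56

Rewriting supply in inverse form: P = 22 + 2Q.
Pre-tax equilibrium: 121 - 6Q = 22 + 2Q gives Q* = 12.375, P* = 46.75.
A tax on buyers shifts demand down by 5: (121 - 5) - 6Q = 22 + 2Q, so Q_t = 11.75. Buyers pay P_b = 50.5; sellers receive P_s = P_b - 5 = 45.5.
Deadweight loss is the triangle between the curves from Q_t to Q*: (1/2)(12.375 - 11.75)(5) = 1.5625.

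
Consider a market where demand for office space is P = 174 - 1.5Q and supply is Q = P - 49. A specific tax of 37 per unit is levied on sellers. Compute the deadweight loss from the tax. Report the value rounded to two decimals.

273.80

Rewriting supply in inverse form: P = 49 + Q.
Without the tax, 174 - 1.5Q = 49 + Q so Q* = 50 and P* = 99.
A tax on sellers shifts supply up by 37: 174 - 1.5Q = 49 + Q + 37, so Q_t = 35.2. Buyers pay P_b = 121.2; sellers receive P_s = P_b - 37 = 84.2.
The welfare triangle lost has base Q* - Q_t = 14.8 and height t = 37, so DWL = (1/2)(14.8)(37) = 273.8.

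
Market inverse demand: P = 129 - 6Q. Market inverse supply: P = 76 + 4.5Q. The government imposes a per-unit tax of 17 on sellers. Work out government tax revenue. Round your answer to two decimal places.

Pre-tax equilibrium: 129 - 6Q = 76 + 4.5Q gives Q* = 5.0476, P* = 98.7143.
With the tax, sellers need 17 more per unit: 129 - 6Q = 76 + 4.5Q + 17, so Q_t = 3.4286. Buyers pay P_b = 108.4286; sellers receive P_s = P_b - 17 = 91.4286.
Revenue is the tax times quantity traded: 17 x 3.4286 = 58.2857.

58.29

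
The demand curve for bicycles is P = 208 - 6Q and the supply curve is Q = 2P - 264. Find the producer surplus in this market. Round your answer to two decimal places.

34.18

Rewriting supply in inverse form: P = 132 + 0.5Q.
Setting demand equal to supply, 76 = 6.5Q, so Q* = 11.6923 and P* = 137.8462.
Producer surplus is the triangle above supply below P*: (1/2)(11.6923)(137.8462 - 132) = (1/2)(11.6923)(5.8462) = 34.1775.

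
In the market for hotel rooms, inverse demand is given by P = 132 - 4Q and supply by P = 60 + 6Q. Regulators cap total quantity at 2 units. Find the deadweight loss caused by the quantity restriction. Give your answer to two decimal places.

135.20

Without the quota, 132 - 4Q = 60 + 6Q gives Q* = 7.2.
At Q = 2 the demand price is 132 - 4(2) = 124 and the supply price is 60 + 6(2) = 72.
DWL = (1/2)(gap between curves at 2) x (Q* - 2) = (1/2)(52)(5.2) = 135.2.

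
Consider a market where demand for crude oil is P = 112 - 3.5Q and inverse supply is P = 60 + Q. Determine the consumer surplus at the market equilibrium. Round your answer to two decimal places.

Equilibrium: 112 - 3.5Q = 60 + Q, so Q* = 11.5556 and P* = 71.5556.
CS is the area between the demand curve and P* from 0 to Q*: (1/2)(11.5556)(40.4444) = 233.679.

233.68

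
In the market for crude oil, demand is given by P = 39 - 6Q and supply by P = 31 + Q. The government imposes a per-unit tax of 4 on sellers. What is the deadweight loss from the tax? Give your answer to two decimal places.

1.14

Without the tax, 39 - 6Q = 31 + Q so Q* = 1.1429 and P* = 32.1429.
A tax on sellers shifts supply up by 4: 39 - 6Q = 31 + Q + 4, so Q_t = 0.5714. Buyers pay P_b = 35.5714; sellers receive P_s = P_b - 4 = 31.5714.
Deadweight loss is the triangle between the curves from Q_t to Q*: (1/2)(1.1429 - 0.5714)(4) = 1.1429.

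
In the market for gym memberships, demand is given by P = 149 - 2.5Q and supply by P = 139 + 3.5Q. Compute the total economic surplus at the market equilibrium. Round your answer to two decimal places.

Setting demand equal to supply, 10 = 6Q, so Q* = 1.6667 and P* = 144.8333.
CS = (1/2)(1.6667)(4.1667) = 3.4722 and PS = (1/2)(1.6667)(5.8333) = 4.8611, so total surplus = 8.3333.

8.33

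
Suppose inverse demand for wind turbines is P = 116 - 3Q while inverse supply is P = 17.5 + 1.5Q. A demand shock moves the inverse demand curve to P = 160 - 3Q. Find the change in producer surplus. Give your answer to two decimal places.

Initial equilibrium: Q_0 = 21.8889, P_0 = 50.3333; CS_0 = (1/2)(21.8889)(65.6667) = 718.6852, PS_0 = (1/2)(21.8889)(32.8333) = 359.3426.
New equilibrium: 160 - 3Q = 17.5 + 1.5Q gives Q_1 = 31.6667, P_1 = 65; CS_1 = 1504.1667, PS_1 = 752.0833.
Change in producer surplus = 752.0833 - 359.3426 = 392.7407.

392.74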